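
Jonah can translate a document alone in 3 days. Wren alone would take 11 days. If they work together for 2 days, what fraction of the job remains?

Combined rate: 1/3 + 1/11 = (11 + 3)/33 = 14/33 per day.
In 2 days they complete 2·14/33 = 28/33 of the job.
So 5/33 remains.

5/33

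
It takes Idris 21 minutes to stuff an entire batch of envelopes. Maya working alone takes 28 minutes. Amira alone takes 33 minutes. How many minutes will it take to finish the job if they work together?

44/5 minutes

Combined rate: 1/21 + 1/28 + 1/33 = (44 + 33 + 28)/924 = 105/924 = 5/44 per minute.
Time = 1 ÷ (5/44) = 44/5 minutes.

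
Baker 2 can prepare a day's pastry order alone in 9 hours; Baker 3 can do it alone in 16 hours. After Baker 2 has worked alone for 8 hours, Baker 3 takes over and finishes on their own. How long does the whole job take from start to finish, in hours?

In 8 hours Baker 2 does 8/9 of the job, leaving 1/9.
Baker 3 works at 1/16 per hour, so finishing takes 1/9 ÷ 1/16 = 16/9 hours.
Total time = 8 + 16/9 = 88/9 hours.

88/9 hours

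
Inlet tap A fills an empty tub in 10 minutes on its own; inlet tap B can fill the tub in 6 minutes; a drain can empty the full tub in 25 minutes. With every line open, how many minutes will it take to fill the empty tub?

75/17 minutes

Net rate = 1/10 + 1/6 − 1/25 = (15 + 25 − 6)/150 = 34/150 = 17/75 per minute.
Filling time = 1 ÷ (17/75) = 75/17 minutes.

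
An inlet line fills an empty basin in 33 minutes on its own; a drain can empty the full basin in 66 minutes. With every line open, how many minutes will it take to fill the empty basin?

66 minutes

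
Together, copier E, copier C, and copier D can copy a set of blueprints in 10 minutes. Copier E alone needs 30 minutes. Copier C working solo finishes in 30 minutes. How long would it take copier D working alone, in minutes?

30 minutes

Combined rate is 1/10 per minute.
Known contribution: 1/30 + 1/30 = (1 + 1)/30 = 2/30 = 1/15 per minute.
So copier D's rate is 1/10 − 1/15 = 1/30, meaning 30 minutes alone.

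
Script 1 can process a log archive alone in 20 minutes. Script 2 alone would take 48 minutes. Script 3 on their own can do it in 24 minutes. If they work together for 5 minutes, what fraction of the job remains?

Combined rate: 1/20 + 1/48 + 1/24 = (12 + 5 + 10)/240 = 27/240 = 9/80 per minute.
In 5 minutes they complete 5·9/80 = 9/16 of the job.
So 7/16 remains.

7/16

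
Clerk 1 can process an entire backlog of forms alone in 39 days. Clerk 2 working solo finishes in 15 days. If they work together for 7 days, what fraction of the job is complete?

Combined rate: 1/39 + 1/15 = (5 + 13)/195 = 18/195 = 6/65 per day.
In 7 days they complete 7·6/65 = 42/65 of the job.

42/65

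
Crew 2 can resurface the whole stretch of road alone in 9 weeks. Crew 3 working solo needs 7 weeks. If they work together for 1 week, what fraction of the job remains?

47/63

Combined rate: 1/9 + 1/7 = (7 + 9)/63 = 16/63 per week.
In 1 week they complete 1·16/63 = 16/63 of the job.
So 47/63 remains.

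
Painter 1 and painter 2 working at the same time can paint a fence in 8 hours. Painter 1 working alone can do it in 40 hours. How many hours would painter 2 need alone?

10 hours

Combined rate is 1/8 per hour.
Known contribution: 1/40 per hour.
So painter 2's rate is 1/8 − 1/40 = 1/10, meaning 10 hours alone.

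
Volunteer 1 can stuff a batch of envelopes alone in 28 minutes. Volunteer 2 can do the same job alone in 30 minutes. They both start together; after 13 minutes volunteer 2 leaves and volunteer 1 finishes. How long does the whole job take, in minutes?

238/15 minutes

In the first 13 minutes the combined rate is 29/420, so 377/420 of the job is done, leaving 43/420.
After volunteer 2 leaves the rate is 1/28 per minute; the remaining 43/420 takes 43/15 minutes.
Total = 13 + 43/15 = 238/15 minutes.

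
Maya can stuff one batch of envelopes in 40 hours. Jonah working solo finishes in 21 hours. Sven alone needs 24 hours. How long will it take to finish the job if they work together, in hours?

Combined rate: 1/40 + 1/21 + 1/24 = (21 + 40 + 35)/840 = 96/840 = 4/35 per hour.
Time = 1 ÷ (4/35) = 35/4 hours.

35/4 hours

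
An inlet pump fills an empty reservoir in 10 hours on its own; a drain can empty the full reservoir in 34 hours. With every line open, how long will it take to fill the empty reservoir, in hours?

85/6 hours

Net rate = 1/10 − 1/34 = (17 − 5)/170 = 12/170 = 6/85 per hour.
Filling time = 1 ÷ (6/85) = 85/6 hours.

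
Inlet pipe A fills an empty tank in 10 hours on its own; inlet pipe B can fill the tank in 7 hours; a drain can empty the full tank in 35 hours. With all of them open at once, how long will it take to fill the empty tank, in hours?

14/3 hours

Net rate = 1/10 + 1/7 − 1/35 = (7 + 10 − 2)/70 = 15/70 = 3/14 per hour.
Filling time = 1 ÷ (3/14) = 14/3 hours.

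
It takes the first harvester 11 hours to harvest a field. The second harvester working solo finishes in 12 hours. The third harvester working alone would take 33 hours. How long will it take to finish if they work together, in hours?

Combined rate: 1/11 + 1/12 + 1/33 = (12 + 11 + 4)/132 = 27/132 = 9/44 per hour.
Time = 1 ÷ (9/44) = 44/9 hours.

44/9 hours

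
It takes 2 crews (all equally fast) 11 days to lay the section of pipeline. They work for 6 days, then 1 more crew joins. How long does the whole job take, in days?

28/3 days

One crew does 1/22 of the job per day.
After 6 days with 2 crews, 6/11 is done (5/11 left).
With 3 crews the rate is 3/22, so the rest takes 5/11 ÷ 3/22 = 10/3 days.
Total = 6 + 10/3 = 28/3 days.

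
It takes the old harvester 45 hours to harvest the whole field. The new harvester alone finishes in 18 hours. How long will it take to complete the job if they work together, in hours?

With two workers the combined time is the product over the sum: 45·18/(45+18) = 810/63 = 90/7 hours.

90/7 hours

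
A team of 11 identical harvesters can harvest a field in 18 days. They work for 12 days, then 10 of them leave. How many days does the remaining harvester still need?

66 days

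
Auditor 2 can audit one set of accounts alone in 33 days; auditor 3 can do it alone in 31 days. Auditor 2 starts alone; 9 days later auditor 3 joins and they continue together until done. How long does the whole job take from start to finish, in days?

In 9 days auditor 2 does 9/33 = 3/11 of the job, leaving 8/11.
Auditor 2 and auditor 3 together work at 64/1023 per day, so finishing takes 8/11 ÷ 64/1023 = 93/8 days.
Total time = 9 + 93/8 = 165/8 days.

165/8 days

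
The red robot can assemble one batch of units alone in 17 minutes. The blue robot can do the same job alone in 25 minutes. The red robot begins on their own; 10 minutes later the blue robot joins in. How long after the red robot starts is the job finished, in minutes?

85/6 minutes

In the first 10 minutes the red robot alone does 10/17 of the job, leaving 7/17.
Once everyone is working, combined rate: 1/17 + 1/25 = (25 + 17)/425 = 42/425 per minute.
Remaining 7/17 at 42/425 per minute takes 25/6 minutes.
Total from the start = 10 + 25/6 = 85/6 minutes.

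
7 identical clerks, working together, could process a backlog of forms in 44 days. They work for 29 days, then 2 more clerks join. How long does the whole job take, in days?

122/3 days

One clerk does 1/308 of the job per day.
After 29 days with 7 clerks, 29/44 is done (15/44 left).
With 9 clerks the rate is 9/308, so the rest takes 15/44 ÷ 9/308 = 35/3 days.
Total = 29 + 35/3 = 122/3 days.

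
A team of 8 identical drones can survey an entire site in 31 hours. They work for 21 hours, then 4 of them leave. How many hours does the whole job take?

One drone does 1/248 of the job per hour.
After 21 hours with 8 drones, 21/31 is done (10/31 left).
With 4 drones the rate is 4/248 = 1/62, so the rest takes 10/31 ÷ 1/62 = 20 hours.
Total = 21 + 20 = 41 hours.

41 hours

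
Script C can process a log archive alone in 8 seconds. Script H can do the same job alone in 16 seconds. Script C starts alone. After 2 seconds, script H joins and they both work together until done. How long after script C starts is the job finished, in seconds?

6 seconds

In the first 2 seconds script C alone does 2/8 = 1/4 of the job, leaving 3/4.
Once everyone is working, combined rate: 1/8 + 1/16 = (2 + 1)/16 = 3/16 per second.
Remaining 3/4 at 3/16 per second takes 4 seconds.
Total from the start = 2 + 4 = 6 seconds.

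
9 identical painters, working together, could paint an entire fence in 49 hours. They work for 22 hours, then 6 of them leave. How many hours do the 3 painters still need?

81 hours

One painter does 1/441 of the job per hour.
After 22 hours with 9 painters, 22/49 is done (27/49 left).
With 3 painters the rate is 3/441 = 1/147, so the rest takes 27/49 ÷ 1/147 = 81 hours.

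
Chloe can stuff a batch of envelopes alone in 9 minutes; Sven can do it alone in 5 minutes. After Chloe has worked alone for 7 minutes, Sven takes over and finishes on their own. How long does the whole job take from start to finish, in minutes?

In 7 minutes Chloe does 7/9 of the job, leaving 2/9.
Sven works at 1/5 per minute, so finishing takes 2/9 ÷ 1/5 = 10/9 minutes.
Total time = 7 + 10/9 = 73/9 minutes.

73/9 minutes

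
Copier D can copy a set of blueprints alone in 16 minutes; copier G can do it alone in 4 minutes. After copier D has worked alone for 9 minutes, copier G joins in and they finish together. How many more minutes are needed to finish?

7/5 minutes

In 9 minutes copier D does 9/16 of the job, leaving 7/16.
Copier D and copier G together work at 5/16 per minute, so finishing takes 7/16 ÷ 5/16 = 7/5 minutes.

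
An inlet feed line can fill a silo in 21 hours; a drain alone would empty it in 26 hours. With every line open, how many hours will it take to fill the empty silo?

Net rate = 1/21 − 1/26 = (26 − 21)/546 = 5/546 per hour.
Filling time = 1 ÷ (5/546) = 546/5 hours.

546/5 hours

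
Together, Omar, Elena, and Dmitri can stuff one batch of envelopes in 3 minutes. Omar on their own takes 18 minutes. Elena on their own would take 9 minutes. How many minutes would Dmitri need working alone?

Combined rate is 1/3 per minute.
Known contribution: 1/18 + 1/9 = (1 + 2)/18 = 3/18 = 1/6 per minute.
So Dmitri's rate is 1/3 − 1/6 = 1/6, meaning 6 minutes alone.

6 minutes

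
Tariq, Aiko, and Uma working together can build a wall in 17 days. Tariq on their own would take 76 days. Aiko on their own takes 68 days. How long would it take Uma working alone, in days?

Combined rate is 1/17 per day.
Known contribution: 1/76 + 1/68 = (17 + 19)/1292 = 36/1292 = 9/323 per day.
So Uma's rate is 1/17 − 9/323 = 10/323, meaning 323/10 days alone.

323/10 days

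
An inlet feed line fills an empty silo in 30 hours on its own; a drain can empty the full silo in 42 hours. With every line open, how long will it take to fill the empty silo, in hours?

Net rate = 1/30 − 1/42 = (7 − 5)/210 = 2/210 = 1/105 per hour.
Filling time = 1 ÷ (1/105) = 105 hours.

105 hours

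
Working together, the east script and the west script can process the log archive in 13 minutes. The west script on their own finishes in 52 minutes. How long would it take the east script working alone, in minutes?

Combined rate is 1/13 per minute.
Known contribution: 1/52 per minute.
So the east script's rate is 1/13 − 1/52 = 3/52, meaning 52/3 minutes alone.

52/3 minutes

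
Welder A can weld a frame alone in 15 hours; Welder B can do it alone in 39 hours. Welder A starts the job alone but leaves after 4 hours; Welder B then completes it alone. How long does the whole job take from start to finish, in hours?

163/5 hours

In 4 hours Welder A does 4/15 of the job, leaving 11/15.
Welder B works at 1/39 per hour, so finishing takes 11/15 ÷ 1/39 = 143/5 hours.
Total time = 4 + 143/5 = 163/5 hours.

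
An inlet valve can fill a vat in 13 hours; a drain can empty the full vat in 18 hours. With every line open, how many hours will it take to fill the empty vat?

Net rate = 1/13 − 1/18 = (18 − 13)/234 = 5/234 per hour.
Filling time = 1 ÷ (5/234) = 234/5 hours.

234/5 hours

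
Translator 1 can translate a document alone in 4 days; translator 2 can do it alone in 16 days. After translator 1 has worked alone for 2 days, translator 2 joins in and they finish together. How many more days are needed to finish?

In 2 days translator 1 does 2/4 = 1/2 of the job, leaving 1/2.
Translator 1 and translator 2 together work at 5/16 per day, so finishing takes 1/2 ÷ 5/16 = 8/5 days.

8/5 days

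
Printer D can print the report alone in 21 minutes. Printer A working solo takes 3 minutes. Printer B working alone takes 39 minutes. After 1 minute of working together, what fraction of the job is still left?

Combined rate: 1/21 + 1/3 + 1/39 = (13 + 91 + 7)/273 = 111/273 = 37/91 per minute.
In 1 minute they complete 1·37/91 = 37/91 of the job.
So 54/91 remains.

54/91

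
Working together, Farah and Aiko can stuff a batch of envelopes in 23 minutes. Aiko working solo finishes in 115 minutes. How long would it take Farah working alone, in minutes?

115/4 minutes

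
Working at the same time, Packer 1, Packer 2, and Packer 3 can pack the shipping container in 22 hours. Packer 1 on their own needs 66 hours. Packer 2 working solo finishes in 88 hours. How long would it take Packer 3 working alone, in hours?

Combined rate is 1/22 per hour.
Known contribution: 1/66 + 1/88 = (4 + 3)/264 = 7/264 per hour.
So Packer 3's rate is 1/22 − 7/264 = 5/264, meaning 264/5 hours alone.

264/5 hours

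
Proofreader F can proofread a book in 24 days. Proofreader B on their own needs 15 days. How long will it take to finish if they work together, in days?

With two workers the combined time is the product over the sum: 24·15/(24+15) = 360/39 = 120/13 days.

120/13 days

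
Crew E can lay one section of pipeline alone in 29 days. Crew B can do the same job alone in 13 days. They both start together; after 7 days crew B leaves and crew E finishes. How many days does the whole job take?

174/13 days

In the first 7 days the combined rate is 42/377, so 294/377 of the job is done, leaving 83/377.
After crew B leaves the rate is 1/29 per day; the remaining 83/377 takes 83/13 days.
Total = 7 + 83/13 = 174/13 days.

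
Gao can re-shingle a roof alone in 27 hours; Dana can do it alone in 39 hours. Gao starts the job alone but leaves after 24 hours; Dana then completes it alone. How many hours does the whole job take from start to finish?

85/3 hours

In 24 hours Gao does 24/27 = 8/9 of the job, leaving 1/9.
Dana works at 1/39 per hour, so finishing takes 1/9 ÷ 1/39 = 13/3 hours.
Total time = 24 + 13/3 = 85/3 hours.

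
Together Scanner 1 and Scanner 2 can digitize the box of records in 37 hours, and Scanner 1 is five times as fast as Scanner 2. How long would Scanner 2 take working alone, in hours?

Let Scanner 2's rate be r; then Scanner 1's rate is 5r, so together (5 + 1)r = 6r = 1/37.
Thus r = 1/222 per hour.
Scanner 2 alone: 222 hours; Scanner 1 alone: 222/5 hours.

222 hours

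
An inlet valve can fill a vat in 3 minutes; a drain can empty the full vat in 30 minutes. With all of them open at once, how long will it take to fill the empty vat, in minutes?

Net rate = 1/3 − 1/30 = (10 − 1)/30 = 9/30 = 3/10 per minute.
Filling time = 1 ÷ (3/10) = 10/3 minutes.

10/3 minutes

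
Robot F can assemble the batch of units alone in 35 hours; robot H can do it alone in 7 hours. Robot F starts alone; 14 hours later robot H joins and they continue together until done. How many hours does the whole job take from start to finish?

In 14 hours robot F does 14/35 = 2/5 of the job, leaving 3/5.
Robot F and robot H together work at 6/35 per hour, so finishing takes 3/5 ÷ 6/35 = 7/2 hours.
Total time = 14 + 7/2 = 35/2 hours.

35/2 hours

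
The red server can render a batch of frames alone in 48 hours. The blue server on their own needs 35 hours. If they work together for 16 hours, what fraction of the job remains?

22/105

Combined rate: 1/48 + 1/35 = (35 + 48)/1680 = 83/1680 per hour.
In 16 hours they complete 16·83/1680 = 83/105 of the job.
So 22/105 remains.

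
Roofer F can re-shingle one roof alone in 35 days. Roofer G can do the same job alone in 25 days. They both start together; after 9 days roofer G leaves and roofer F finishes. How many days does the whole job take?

112/5 days

In the first 9 days the combined rate is 12/175, so 108/175 of the job is done, leaving 67/175.
After roofer G leaves the rate is 1/35 per day; the remaining 67/175 takes 67/5 days.
Total = 9 + 67/5 = 112/5 days.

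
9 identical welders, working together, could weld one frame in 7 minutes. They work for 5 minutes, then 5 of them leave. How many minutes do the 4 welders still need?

One welder does 1/63 of the job per minute.
After 5 minutes with 9 welders, 5/7 is done (2/7 left).
With 4 welders the rate is 4/63, so the rest takes 2/7 ÷ 4/63 = 9/2 minutes.

9/2 minutes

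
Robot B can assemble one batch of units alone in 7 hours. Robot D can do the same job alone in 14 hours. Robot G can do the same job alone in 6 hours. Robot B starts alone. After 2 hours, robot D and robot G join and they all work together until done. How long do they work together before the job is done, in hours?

15/8 hours

In the first 2 hours robot B alone does 2/7 of the job, leaving 5/7.
Once everyone is working, combined rate: 1/7 + 1/14 + 1/6 = (6 + 3 + 7)/42 = 16/42 = 8/21 per hour.
Remaining 5/7 at 8/21 per hour takes 15/8 hours.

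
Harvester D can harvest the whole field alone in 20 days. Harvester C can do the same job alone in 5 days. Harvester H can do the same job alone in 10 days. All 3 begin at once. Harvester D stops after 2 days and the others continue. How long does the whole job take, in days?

3 days

In the first 2 days the combined rate is 7/20, so 7/10 of the job is done, leaving 3/10.
After harvester D leaves the rate is 3/10 per day; the remaining 3/10 takes 1 day.
Total = 2 + 1 = 3 days.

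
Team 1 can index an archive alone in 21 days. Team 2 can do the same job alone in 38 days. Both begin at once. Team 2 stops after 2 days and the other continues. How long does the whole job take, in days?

378/19 days

In the first 2 days the combined rate is 59/798, so 59/399 of the job is done, leaving 340/399.
After Team 2 leaves the rate is 1/21 per day; the remaining 340/399 takes 340/19 days.
Total = 2 + 340/19 = 378/19 days.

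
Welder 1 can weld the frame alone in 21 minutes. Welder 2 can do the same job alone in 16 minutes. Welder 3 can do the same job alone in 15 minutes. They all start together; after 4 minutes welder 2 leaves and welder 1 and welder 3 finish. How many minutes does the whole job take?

In the first 4 minutes the combined rate is 99/560, so 99/140 of the job is done, leaving 41/140.
After welder 2 leaves the rate is 4/35 per minute; the remaining 41/140 takes 41/16 minutes.
Total = 4 + 41/16 = 105/16 minutes.

105/16 minutes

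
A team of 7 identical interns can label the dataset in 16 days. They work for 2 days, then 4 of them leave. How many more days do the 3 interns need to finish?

One intern does 1/112 of the job per day.
After 2 days with 7 interns, 1/8 is done (7/8 left).
With 3 interns the rate is 3/112, so the rest takes 7/8 ÷ 3/112 = 98/3 days.

98/3 days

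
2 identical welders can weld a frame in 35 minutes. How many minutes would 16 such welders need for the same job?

35/8 minutes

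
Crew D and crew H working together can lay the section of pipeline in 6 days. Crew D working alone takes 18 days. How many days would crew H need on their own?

Combined rate is 1/6 per day.
Known contribution: 1/18 per day.
So crew H's rate is 1/6 − 1/18 = 1/9, meaning 9 days alone.

9 days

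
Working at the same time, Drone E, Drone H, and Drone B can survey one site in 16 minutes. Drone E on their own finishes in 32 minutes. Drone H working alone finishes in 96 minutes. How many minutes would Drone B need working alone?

Combined rate is 1/16 per minute.
Known contribution: 1/32 + 1/96 = (3 + 1)/96 = 4/96 = 1/24 per minute.
So Drone B's rate is 1/16 − 1/24 = 1/48, meaning 48 minutes alone.

48 minutes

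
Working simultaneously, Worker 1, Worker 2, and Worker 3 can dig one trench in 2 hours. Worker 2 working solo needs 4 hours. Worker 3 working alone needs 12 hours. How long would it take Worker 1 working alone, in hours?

6 hours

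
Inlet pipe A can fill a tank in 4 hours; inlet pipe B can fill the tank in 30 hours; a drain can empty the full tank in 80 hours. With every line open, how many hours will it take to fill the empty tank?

48/13 hours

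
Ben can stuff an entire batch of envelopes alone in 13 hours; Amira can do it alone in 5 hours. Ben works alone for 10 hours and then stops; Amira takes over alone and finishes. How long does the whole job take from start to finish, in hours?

145/13 hours

In 10 hours Ben does 10/13 of the job, leaving 3/13.
Amira works at 1/5 per hour, so finishing takes 3/13 ÷ 1/5 = 15/13 hours.
Total time = 10 + 15/13 = 145/13 hours.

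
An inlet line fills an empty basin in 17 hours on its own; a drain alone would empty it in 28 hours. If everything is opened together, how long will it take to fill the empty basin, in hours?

476/11 hours

Net rate = 1/17 − 1/28 = (28 − 17)/476 = 11/476 per hour.
Filling time = 1 ÷ (11/476) = 476/11 hours.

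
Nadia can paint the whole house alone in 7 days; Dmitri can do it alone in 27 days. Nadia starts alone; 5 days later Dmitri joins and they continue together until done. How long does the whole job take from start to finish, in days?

In 5 days Nadia does 5/7 of the job, leaving 2/7.
Nadia and Dmitri together work at 34/189 per day, so finishing takes 2/7 ÷ 34/189 = 27/17 days.
Total time = 5 + 27/17 = 112/17 days.

112/17 days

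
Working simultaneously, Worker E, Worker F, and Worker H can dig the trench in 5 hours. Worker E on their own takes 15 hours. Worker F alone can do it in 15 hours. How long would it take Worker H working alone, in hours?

Combined rate is 1/5 per hour.
Known contribution: 1/15 + 1/15 = (1 + 1)/15 = 2/15 per hour.
So Worker H's rate is 1/5 − 2/15 = 1/15, meaning 15 hours alone.

15 hours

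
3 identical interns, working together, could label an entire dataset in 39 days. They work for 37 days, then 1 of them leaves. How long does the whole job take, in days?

40 days

One intern does 1/117 of the job per day.
After 37 days with 3 interns, 37/39 is done (2/39 left).
With 2 interns the rate is 2/117, so the rest takes 2/39 ÷ 2/117 = 3 days.
Total = 37 + 3 = 40 days.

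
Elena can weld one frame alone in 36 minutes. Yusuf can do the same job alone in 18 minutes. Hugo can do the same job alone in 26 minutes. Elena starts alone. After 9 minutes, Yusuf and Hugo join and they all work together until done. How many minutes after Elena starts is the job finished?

288/19 minutes

In the first 9 minutes Elena alone does 9/36 = 1/4 of the job, leaving 3/4.
Once everyone is working, combined rate: 1/36 + 1/18 + 1/26 = (13 + 26 + 18)/468 = 57/468 = 19/156 per minute.
Remaining 3/4 at 19/156 per minute takes 117/19 minutes.
Total from the start = 9 + 117/19 = 288/19 minutes.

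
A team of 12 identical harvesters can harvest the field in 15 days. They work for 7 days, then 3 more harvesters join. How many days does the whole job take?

67/5 days

One harvester does 1/180 of the job per day.
After 7 days with 12 harvesters, 7/15 is done (8/15 left).
With 15 harvesters the rate is 15/180 = 1/12, so the rest takes 8/15 ÷ 1/12 = 32/5 days.
Total = 7 + 32/5 = 67/5 days.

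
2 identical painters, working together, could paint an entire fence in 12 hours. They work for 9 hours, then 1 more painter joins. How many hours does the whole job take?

One painter does 1/24 of the job per hour.
After 9 hours with 2 painters, 3/4 is done (1/4 left).
With 3 painters the rate is 3/24 = 1/8, so the rest takes 1/4 ÷ 1/8 = 2 hours.
Total = 9 + 2 = 11 hours.

11 hours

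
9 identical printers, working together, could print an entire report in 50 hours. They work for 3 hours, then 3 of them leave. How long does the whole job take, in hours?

147/2 hours

One printer does 1/450 of the job per hour.
After 3 hours with 9 printers, 3/50 is done (47/50 left).
With 6 printers the rate is 6/450 = 1/75, so the rest takes 47/50 ÷ 1/75 = 141/2 hours.
Total = 3 + 141/2 = 147/2 hours.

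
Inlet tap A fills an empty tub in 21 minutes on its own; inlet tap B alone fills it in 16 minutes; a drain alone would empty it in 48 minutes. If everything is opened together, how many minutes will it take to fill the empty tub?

56/5 minutes

Net rate = 1/21 + 1/16 − 1/48 = (16 + 21 − 7)/336 = 30/336 = 5/56 per minute.
Filling time = 1 ÷ (5/56) = 56/5 minutes.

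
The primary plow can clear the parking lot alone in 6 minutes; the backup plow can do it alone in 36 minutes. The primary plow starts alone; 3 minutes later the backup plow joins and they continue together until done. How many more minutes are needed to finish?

In 3 minutes the primary plow does 3/6 = 1/2 of the job, leaving 1/2.
The primary plow and the backup plow together work at 7/36 per minute, so finishing takes 1/2 ÷ 7/36 = 18/7 minutes.

18/7 minutes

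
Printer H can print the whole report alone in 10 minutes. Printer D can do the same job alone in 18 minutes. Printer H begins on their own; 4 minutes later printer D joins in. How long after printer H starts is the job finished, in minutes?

In the first 4 minutes printer H alone does 4/10 = 2/5 of the job, leaving 3/5.
Once everyone is working, combined rate: 1/10 + 1/18 = (9 + 5)/90 = 14/90 = 7/45 per minute.
Remaining 3/5 at 7/45 per minute takes 27/7 minutes.
Total from the start = 4 + 27/7 = 55/7 minutes.

55/7 minutes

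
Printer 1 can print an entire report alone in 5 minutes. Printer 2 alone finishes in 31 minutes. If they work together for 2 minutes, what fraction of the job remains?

83/155

Combined rate: 1/5 + 1/31 = (31 + 5)/155 = 36/155 per minute.
In 2 minutes they complete 2·36/155 = 72/155 of the job.
So 83/155 remains.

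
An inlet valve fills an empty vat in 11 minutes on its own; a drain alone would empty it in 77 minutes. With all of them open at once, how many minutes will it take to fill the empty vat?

Net rate = 1/11 − 1/77 = (7 − 1)/77 = 6/77 per minute.
Filling time = 1 ÷ (6/77) = 77/6 minutes.

77/6 minutes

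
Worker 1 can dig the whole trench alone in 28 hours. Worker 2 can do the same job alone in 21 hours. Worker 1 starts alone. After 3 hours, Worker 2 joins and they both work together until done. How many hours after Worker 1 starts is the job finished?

96/7 hours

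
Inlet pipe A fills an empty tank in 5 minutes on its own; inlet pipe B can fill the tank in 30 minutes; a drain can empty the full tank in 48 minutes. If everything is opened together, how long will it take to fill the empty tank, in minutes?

80/17 minutes

Net rate = 1/5 + 1/30 − 1/48 = (48 + 8 − 5)/240 = 51/240 = 17/80 per minute.
Filling time = 1 ÷ (17/80) = 80/17 minutes.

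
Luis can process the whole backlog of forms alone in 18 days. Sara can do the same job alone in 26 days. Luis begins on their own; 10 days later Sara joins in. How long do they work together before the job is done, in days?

52/11 days

In the first 10 days Luis alone does 10/18 = 5/9 of the job, leaving 4/9.
Once everyone is working, combined rate: 1/18 + 1/26 = (13 + 9)/234 = 22/234 = 11/117 per day.
Remaining 4/9 at 11/117 per day takes 52/11 days.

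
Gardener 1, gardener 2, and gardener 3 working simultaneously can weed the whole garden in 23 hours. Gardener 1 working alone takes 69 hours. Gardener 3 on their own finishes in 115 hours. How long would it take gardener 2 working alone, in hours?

345/7 hours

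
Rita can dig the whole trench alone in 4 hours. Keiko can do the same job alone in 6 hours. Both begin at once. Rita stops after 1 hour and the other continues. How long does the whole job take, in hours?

9/2 hours

In the first 1 hour the combined rate is 5/12, so 5/12 of the job is done, leaving 7/12.
After Rita leaves the rate is 1/6 per hour; the remaining 7/12 takes 7/2 hours.
Total = 1 + 7/2 = 9/2 hours.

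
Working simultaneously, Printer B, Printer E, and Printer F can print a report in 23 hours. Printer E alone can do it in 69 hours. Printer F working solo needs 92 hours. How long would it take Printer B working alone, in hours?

276/5 hours

Combined rate is 1/23 per hour.
Known contribution: 1/69 + 1/92 = (4 + 3)/276 = 7/276 per hour.
So Printer B's rate is 1/23 − 7/276 = 5/276, meaning 276/5 hours alone.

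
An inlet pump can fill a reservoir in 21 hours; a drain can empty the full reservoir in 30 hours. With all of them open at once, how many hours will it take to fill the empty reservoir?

70 hours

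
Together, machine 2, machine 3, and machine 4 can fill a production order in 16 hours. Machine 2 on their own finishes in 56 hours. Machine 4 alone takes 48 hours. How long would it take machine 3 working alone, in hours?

Combined rate is 1/16 per hour.
Known contribution: 1/56 + 1/48 = (6 + 7)/336 = 13/336 per hour.
So machine 3's rate is 1/16 − 13/336 = 1/42, meaning 42 hours alone.

42 hours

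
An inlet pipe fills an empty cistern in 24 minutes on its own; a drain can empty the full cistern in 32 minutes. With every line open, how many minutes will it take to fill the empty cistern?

Net rate = 1/24 − 1/32 = (4 − 3)/96 = 1/96 per minute.
Filling time = 1 ÷ (1/96) = 96 minutes.

96 minutes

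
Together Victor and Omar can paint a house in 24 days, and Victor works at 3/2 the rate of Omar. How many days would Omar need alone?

Let Omar's rate be r; then Victor's rate is (3/2)r, so together (3/2 + 1)r = (5/2)r = 1/24.
Thus r = 1/60 per day.
Omar alone: 60 days; Victor alone: 40 days.

60 days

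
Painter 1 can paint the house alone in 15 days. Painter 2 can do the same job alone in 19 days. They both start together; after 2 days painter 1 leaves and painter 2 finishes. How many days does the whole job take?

247/15 days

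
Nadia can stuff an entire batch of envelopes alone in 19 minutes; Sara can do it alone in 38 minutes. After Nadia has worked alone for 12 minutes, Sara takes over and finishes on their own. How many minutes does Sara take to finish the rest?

14 minutes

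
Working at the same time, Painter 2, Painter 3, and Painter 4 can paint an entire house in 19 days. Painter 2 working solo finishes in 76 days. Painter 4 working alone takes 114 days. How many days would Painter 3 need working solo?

Combined rate is 1/19 per day.
Known contribution: 1/76 + 1/114 = (3 + 2)/228 = 5/228 per day.
So Painter 3's rate is 1/19 − 5/228 = 7/228, meaning 228/7 days alone.

228/7 days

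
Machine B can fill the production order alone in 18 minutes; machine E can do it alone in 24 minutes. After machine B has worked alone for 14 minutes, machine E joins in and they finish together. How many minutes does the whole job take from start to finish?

114/7 minutes

In 14 minutes machine B does 14/18 = 7/9 of the job, leaving 2/9.
Machine B and machine E together work at 7/72 per minute, so finishing takes 2/9 ÷ 7/72 = 16/7 minutes.
Total time = 14 + 16/7 = 114/7 minutes.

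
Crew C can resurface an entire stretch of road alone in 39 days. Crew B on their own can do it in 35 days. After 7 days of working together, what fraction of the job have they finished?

Combined rate: 1/39 + 1/35 = (35 + 39)/1365 = 74/1365 per day.
In 7 days they complete 7·74/1365 = 74/195 of the job.

74/195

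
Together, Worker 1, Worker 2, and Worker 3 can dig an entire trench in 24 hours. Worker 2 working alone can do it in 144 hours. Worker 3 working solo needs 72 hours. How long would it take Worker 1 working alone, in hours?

48 hours

Combined rate is 1/24 per hour.
Known contribution: 1/144 + 1/72 = (1 + 2)/144 = 3/144 = 1/48 per hour.
So Worker 1's rate is 1/24 − 1/48 = 1/48, meaning 48 hours alone.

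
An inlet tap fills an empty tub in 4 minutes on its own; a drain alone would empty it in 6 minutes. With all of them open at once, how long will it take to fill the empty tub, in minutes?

12 minutes

Net rate = 1/4 − 1/6 = (3 − 2)/12 = 1/12 per minute.
Filling time = 1 ÷ (1/12) = 12 minutes.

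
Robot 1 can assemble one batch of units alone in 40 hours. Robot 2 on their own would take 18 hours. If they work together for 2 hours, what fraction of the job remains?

151/180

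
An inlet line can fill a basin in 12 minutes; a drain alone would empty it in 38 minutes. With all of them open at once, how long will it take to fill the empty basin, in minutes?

Net rate = 1/12 − 1/38 = (19 − 6)/228 = 13/228 per minute.
Filling time = 1 ÷ (13/228) = 228/13 minutes.

228/13 minutes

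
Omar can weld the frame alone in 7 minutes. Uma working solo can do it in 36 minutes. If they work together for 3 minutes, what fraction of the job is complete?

43/84

Combined rate: 1/7 + 1/36 = (36 + 7)/252 = 43/252 per minute.
In 3 minutes they complete 3·43/252 = 43/84 of the job.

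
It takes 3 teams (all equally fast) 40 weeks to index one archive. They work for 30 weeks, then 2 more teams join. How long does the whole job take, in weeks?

One team does 1/120 of the job per week.
After 30 weeks with 3 teams, 3/4 is done (1/4 left).
With 5 teams the rate is 5/120 = 1/24, so the rest takes 1/4 ÷ 1/24 = 6 weeks.
Total = 30 + 6 = 36 weeks.

36 weeks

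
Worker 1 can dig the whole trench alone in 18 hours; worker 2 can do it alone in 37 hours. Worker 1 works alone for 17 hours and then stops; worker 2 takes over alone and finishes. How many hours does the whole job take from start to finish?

343/18 hours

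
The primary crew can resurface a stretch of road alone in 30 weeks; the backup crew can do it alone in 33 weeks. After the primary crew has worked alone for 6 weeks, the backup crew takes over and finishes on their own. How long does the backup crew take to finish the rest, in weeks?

132/5 weeks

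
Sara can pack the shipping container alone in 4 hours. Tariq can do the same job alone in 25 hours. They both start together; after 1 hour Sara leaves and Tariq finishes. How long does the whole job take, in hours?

75/4 hours

In the first 1 hour the combined rate is 29/100, so 29/100 of the job is done, leaving 71/100.
After Sara leaves the rate is 1/25 per hour; the remaining 71/100 takes 71/4 hours.
Total = 1 + 71/4 = 75/4 hours.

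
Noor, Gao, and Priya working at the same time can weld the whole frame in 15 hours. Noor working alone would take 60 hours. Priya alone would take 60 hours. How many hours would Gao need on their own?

Combined rate is 1/15 per hour.
Known contribution: 1/60 + 1/60 = (1 + 1)/60 = 2/60 = 1/30 per hour.
So Gao's rate is 1/15 − 1/30 = 1/30, meaning 30 hours alone.

30 hours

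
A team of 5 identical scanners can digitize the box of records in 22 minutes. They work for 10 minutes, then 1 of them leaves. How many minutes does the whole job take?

One scanner does 1/110 of the job per minute.
After 10 minutes with 5 scanners, 5/11 is done (6/11 left).
With 4 scanners the rate is 4/110 = 2/55, so the rest takes 6/11 ÷ 2/55 = 15 minutes.
Total = 10 + 15 = 25 minutes.

25 minutes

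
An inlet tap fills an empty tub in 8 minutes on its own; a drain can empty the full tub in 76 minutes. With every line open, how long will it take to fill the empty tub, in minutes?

152/17 minutes

Net rate = 1/8 − 1/76 = (19 − 2)/152 = 17/152 per minute.
Filling time = 1 ÷ (17/152) = 152/17 minutes.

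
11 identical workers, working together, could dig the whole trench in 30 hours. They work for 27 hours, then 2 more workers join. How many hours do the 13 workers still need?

33/13 hours

One worker does 1/330 of the job per hour.
After 27 hours with 11 workers, 9/10 is done (1/10 left).
With 13 workers the rate is 13/330, so the rest takes 1/10 ÷ 13/330 = 33/13 hours.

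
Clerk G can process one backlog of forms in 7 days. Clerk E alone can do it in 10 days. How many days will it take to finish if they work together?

70/17 days

With two workers the combined time is the product over the sum: 7·10/(7+10) = 70/17 days.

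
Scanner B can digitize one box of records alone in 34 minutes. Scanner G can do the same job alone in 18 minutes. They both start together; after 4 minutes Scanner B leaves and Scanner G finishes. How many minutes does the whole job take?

270/17 minutes

In the first 4 minutes the combined rate is 13/153, so 52/153 of the job is done, leaving 101/153.
After Scanner B leaves the rate is 1/18 per minute; the remaining 101/153 takes 202/17 minutes.
Total = 4 + 202/17 = 270/17 minutes.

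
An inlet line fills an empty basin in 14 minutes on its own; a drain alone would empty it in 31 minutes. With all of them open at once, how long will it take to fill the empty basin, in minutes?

434/17 minutes

Net rate = 1/14 − 1/31 = (31 − 14)/434 = 17/434 per minute.
Filling time = 1 ÷ (17/434) = 434/17 minutes.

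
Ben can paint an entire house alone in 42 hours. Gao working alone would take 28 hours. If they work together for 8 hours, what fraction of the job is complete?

10/21

Combined rate: 1/42 + 1/28 = (2 + 3)/84 = 5/84 per hour.
In 8 hours they complete 8·5/84 = 10/21 of the job.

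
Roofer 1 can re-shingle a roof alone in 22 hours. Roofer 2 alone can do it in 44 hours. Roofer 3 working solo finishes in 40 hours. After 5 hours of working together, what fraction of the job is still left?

Combined rate: 1/22 + 1/44 + 1/40 = (20 + 10 + 11)/440 = 41/440 per hour.
In 5 hours they complete 5·41/440 = 41/88 of the job.
So 47/88 remains.

47/88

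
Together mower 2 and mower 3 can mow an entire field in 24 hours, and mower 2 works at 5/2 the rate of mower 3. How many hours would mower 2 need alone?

Let mower 3's rate be r; then mower 2's rate is (5/2)r, so together (5/2 + 1)r = (7/2)r = 1/24.
Thus r = 1/84 per hour.
Mower 3 alone: 84 hours; mower 2 alone: 168/5 hours.

168/5 hours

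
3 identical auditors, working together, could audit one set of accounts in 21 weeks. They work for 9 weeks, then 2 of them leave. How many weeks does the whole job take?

45 weeks

One auditor does 1/63 of the job per week.
After 9 weeks with 3 auditors, 3/7 is done (4/7 left).
With 1 auditor the rate is 1/63, so the rest takes 4/7 ÷ 1/63 = 36 weeks.
Total = 9 + 36 = 45 weeks.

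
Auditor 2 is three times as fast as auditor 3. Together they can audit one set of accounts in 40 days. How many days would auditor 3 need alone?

Let auditor 3's rate be r; then auditor 2's rate is 3r, so together (3 + 1)r = 4r = 1/40.
Thus r = 1/160 per day.
Auditor 3 alone: 160 days; auditor 2 alone: 160/3 days.

160 days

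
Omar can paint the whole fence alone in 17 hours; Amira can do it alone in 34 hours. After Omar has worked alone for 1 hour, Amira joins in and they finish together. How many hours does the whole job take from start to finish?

In 1 hour Omar does 1/17 of the job, leaving 16/17.
Omar and Amira together work at 3/34 per hour, so finishing takes 16/17 ÷ 3/34 = 32/3 hours.
Total time = 1 + 32/3 = 35/3 hours.

35/3 hours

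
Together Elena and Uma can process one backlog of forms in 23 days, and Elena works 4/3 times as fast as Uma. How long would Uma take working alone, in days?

161/3 days

Let Uma's rate be r; then Elena's rate is (4/3)r, so together (4/3 + 1)r = (7/3)r = 1/23.
Thus r = 3/161 per day.
Uma alone: 161/3 days; Elena alone: 161/4 days.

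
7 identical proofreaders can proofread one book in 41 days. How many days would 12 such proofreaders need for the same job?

Total work is 7·41 = 287 proofreader-days.
With 12 proofreaders: 287/12 days.

287/12 days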